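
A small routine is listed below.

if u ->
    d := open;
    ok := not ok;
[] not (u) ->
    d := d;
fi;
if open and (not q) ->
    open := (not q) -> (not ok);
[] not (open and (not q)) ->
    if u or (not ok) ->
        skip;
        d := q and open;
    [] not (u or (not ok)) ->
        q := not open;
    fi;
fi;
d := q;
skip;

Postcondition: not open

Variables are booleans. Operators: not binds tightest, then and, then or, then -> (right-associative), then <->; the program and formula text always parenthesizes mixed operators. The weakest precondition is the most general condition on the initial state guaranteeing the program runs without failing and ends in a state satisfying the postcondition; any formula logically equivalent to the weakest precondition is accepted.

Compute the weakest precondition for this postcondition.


Working backward. After the program, not open must hold.
Before skip: not open
Before d := q: not open
Then branch requires not ((not q) -> (not ok)); else branch requires ((u or (not ok)) -> (not open)) and ((not (u or (not ok))) -> (not open)).
Before the if: ((open and (not q)) -> (not ((not q) -> (not ok)))) and ((not (open and (not q))) -> (((u or (not ok)) -> (not open)) and ((not (u or (not ok))) -> (not open))))
Then branch requires ((open and (not q)) -> (not ((not q) -> ok))) and ((not (open and (not q))) -> (((u or ok) -> (not open)) and ((not (u or ok)) -> (not open)))); else branch requires ((open and (not q)) -> (not ((not q) -> (not ok)))) and ((not (open and (not q))) -> (((u or (not ok)) -> (not open)) and ((not (u or (not ok))) -> (not open)))).
Before the if: (u -> (((open and (not q)) -> (not ((not q) -> ok))) and ((not (open and (not q))) -> (((u or ok) -> (not open)) and ((not (u or ok)) -> (not open)))))) and ((not u) -> (((open and (not q)) -> (not ((not q) -> (not ok)))) and ((not (open and (not q))) -> (((u or (not ok)) -> (not open)) and ((not (u or (not ok))) -> (not open))))))
Answer: WP = (u -> (((open and (not q)) -> (not ((not q) -> ok))) and ((not (open and (not q))) -> (((u or ok) -> (not open)) and ((not (u or ok)) -> (not open)))))) and ((not u) -> (((open and (not q)) -> (not ((not q) -> (not ok)))) and ((not (open and (not q))) -> (((u or (not ok)) -> (not open)) and ((not (u or (not ok))) -> (not open))))))


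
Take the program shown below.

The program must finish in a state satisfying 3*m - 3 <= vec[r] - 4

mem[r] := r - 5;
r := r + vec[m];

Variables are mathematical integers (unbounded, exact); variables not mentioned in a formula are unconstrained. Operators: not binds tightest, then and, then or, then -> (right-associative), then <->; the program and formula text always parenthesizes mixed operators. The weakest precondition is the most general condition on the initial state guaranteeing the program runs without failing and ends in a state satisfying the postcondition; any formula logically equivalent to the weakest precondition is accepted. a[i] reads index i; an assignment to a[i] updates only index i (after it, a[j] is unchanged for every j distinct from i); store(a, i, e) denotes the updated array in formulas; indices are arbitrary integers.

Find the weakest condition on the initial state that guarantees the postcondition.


Working backward. After the program, the postcondition 3*m - 3 <= vec[r] - 4 must hold; in canonical form it is 3*m <= vec[r] - 1.
Before r := r + vec[m]: 3*m <= vec[vec[m] + r] - 1
Before mem[r] := r - 5: 3*m <= vec[vec[m] + r] - 1
Answer: WP = 3*m <= vec[vec[m] + r] - 1


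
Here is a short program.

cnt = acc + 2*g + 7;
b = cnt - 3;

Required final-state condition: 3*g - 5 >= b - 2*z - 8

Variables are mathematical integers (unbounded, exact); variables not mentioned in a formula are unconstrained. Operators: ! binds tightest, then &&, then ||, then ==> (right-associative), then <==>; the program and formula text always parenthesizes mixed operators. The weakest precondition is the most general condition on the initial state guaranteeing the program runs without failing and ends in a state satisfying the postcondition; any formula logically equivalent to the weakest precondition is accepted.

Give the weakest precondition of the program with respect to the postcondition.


Working backward. After the program, the postcondition 3*g - 5 >= b - 2*z - 8 must hold; in canonical form it is 3*g + 2*z >= b - 3.
Before b := cnt - 3: 3*g + 2*z >= cnt - 6
Before cnt := acc + 2*g + 7: g + 2*z >= acc + 1
Answer: WP = g + 2*z >= acc + 1


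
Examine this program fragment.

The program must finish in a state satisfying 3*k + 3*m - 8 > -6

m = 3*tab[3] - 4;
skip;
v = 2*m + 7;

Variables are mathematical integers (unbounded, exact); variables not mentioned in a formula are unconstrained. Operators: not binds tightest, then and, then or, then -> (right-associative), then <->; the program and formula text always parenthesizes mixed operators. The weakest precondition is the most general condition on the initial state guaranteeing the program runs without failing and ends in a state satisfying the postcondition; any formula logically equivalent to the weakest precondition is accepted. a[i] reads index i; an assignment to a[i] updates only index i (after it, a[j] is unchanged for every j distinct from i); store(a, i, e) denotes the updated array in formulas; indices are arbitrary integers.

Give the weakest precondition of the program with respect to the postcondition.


Working backward. After the program, the postcondition 3*k + 3*m - 8 > -6 must hold; in canonical form it is 3*k + 3*m > 2.
Before v := 2*m + 7: 3*k + 3*m > 2
Before skip: 3*k + 3*m > 2
Before m := 3*tab[3] - 4: 9*tab[3] + 3*k > 14
Answer: WP = 9*tab[3] + 3*k > 14


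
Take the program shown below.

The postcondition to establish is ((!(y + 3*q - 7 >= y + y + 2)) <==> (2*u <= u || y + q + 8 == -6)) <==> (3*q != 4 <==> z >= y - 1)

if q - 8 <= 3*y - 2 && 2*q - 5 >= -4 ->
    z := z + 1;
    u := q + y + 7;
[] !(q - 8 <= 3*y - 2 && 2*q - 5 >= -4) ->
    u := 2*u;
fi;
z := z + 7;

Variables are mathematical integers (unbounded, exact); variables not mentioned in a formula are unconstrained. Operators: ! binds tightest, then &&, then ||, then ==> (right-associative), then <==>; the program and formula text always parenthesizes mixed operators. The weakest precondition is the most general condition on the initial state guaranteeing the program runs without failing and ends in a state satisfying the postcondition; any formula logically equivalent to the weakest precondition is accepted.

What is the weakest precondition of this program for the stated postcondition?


Working backward. After the program, the postcondition ((!(y + 3*q - 7 >= y + y + 2)) <==> (2*u <= u || y + q + 8 == -6)) <==> (3*q != 4 <==> z >= y - 1) must hold; in canonical form it is ((!(3*q >= y + 9)) <==> (u <= 0 || q + y == -14)) <==> (3*q != 4 <==> z >= y - 1).
Before z := z + 7: ((!(3*q >= y + 9)) <==> (u <= 0 || q + y == -14)) <==> (3*q != 4 <==> z >= y - 8)
Then branch requires ((!(3*q >= y + 9)) <==> (q + y <= -7 || q + y == -14)) <==> (3*q != 4 <==> z >= y - 9); else branch requires ((!(3*q >= y + 9)) <==> (2*u <= 0 || q + y == -14)) <==> (3*q != 4 <==> z >= y - 8).
Before the if: ((q <= 3*y + 6 && 2*q >= 1) ==> (((!(3*q >= y + 9)) <==> (q + y <= -7 || q + y == -14)) <==> (3*q != 4 <==> z >= y - 9))) && ((!(q <= 3*y + 6 && 2*q >= 1)) ==> (((!(3*q >= y + 9)) <==> (2*u <= 0 || q + y == -14)) <==> (3*q != 4 <==> z >= y - 8)))
Answer: WP = ((q <= 3*y + 6 && 2*q >= 1) ==> (((!(3*q >= y + 9)) <==> (q + y <= -7 || q + y == -14)) <==> (3*q != 4 <==> z >= y - 9))) && ((!(q <= 3*y + 6 && 2*q >= 1)) ==> (((!(3*q >= y + 9)) <==> (2*u <= 0 || q + y == -14)) <==> (3*q != 4 <==> z >= y - 8)))


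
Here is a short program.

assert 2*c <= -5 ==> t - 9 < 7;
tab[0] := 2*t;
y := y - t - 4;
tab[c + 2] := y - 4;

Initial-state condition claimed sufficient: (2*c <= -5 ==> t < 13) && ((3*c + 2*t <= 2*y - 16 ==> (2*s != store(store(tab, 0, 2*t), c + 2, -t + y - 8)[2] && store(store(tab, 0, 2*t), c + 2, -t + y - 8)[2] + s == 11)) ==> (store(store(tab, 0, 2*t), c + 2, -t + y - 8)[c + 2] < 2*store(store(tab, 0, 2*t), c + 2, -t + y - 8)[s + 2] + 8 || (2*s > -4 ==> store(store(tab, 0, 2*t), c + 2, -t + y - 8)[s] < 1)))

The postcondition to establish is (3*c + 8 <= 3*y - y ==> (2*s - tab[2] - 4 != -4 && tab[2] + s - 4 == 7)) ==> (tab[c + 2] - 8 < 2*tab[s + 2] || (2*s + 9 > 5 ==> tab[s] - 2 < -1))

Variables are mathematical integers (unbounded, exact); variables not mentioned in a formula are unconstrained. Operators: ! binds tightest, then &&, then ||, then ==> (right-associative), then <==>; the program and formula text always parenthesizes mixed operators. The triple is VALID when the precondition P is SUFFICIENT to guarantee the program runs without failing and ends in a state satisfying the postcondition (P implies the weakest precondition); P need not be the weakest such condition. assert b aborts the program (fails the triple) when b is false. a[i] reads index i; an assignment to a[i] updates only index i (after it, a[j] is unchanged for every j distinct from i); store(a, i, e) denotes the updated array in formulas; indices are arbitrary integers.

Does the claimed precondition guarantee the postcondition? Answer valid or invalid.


Working backward. After the program, the postcondition (3*c + 8 <= 3*y - y ==> (2*s - tab[2] - 4 != -4 && tab[2] + s - 4 == 7)) ==> (tab[c + 2] - 8 < 2*tab[s + 2] || (2*s + 9 > 5 ==> tab[s] - 2 < -1)) must hold; in canonical form it is (3*c <= 2*y - 8 ==> (2*s != tab[2] && tab[2] + s == 11)) ==> (tab[c + 2] < 2*tab[s + 2] + 8 || (2*s > -4 ==> tab[s] < 1)).
Before tab[c + 2] := y - 4: (3*c <= 2*y - 8 ==> (2*s != store(tab, c + 2, y - 4)[2] && store(tab, c + 2, y - 4)[2] + s == 11)) ==> (store(tab, c + 2, y - 4)[c + 2] < 2*store(tab, c + 2, y - 4)[s + 2] + 8 || (2*s > -4 ==> store(tab, c + 2, y - 4)[s] < 1))
Before y := y - t - 4: (3*c + 2*t <= 2*y - 16 ==> (2*s != store(tab, c + 2, -t + y - 8)[2] && store(tab, c + 2, -t + y - 8)[2] + s == 11)) ==> (store(tab, c + 2, -t + y - 8)[c + 2] < 2*store(tab, c + 2, -t + y - 8)[s + 2] + 8 || (2*s > -4 ==> store(tab, c + 2, -t + y - 8)[s] < 1))
Before tab[0] := 2*t: (3*c + 2*t <= 2*y - 16 ==> (2*s != store(store(tab, 0, 2*t), c + 2, -t + y - 8)[2] && store(store(tab, 0, 2*t), c + 2, -t + y - 8)[2] + s == 11)) ==> (store(store(tab, 0, 2*t), c + 2, -t + y - 8)[c + 2] < 2*store(store(tab, 0, 2*t), c + 2, -t + y - 8)[s + 2] + 8 || (2*s > -4 ==> store(store(tab, 0, 2*t), c + 2, -t + y - 8)[s] < 1))
Before assert 2*c <= -5 ==> t - 9 < 7: (2*c <= -5 ==> t < 16) && ((3*c + 2*t <= 2*y - 16 ==> (2*s != store(store(tab, 0, 2*t), c + 2, -t + y - 8)[2] && store(store(tab, 0, 2*t), c + 2, -t + y - 8)[2] + s == 11)) ==> (store(store(tab, 0, 2*t), c + 2, -t + y - 8)[c + 2] < 2*store(store(tab, 0, 2*t), c + 2, -t + y - 8)[s + 2] + 8 || (2*s > -4 ==> store(store(tab, 0, 2*t), c + 2, -t + y - 8)[s] < 1)))
The weakest precondition is (2*c <= -5 ==> t < 16) && ((3*c + 2*t <= 2*y - 16 ==> (2*s != store(store(tab, 0, 2*t), c + 2, -t + y - 8)[2] && store(store(tab, 0, 2*t), c + 2, -t + y - 8)[2] + s == 11)) ==> (store(store(tab, 0, 2*t), c + 2, -t + y - 8)[c + 2] < 2*store(store(tab, 0, 2*t), c + 2, -t + y - 8)[s + 2] + 8 || (2*s > -4 ==> store(store(tab, 0, 2*t), c + 2, -t + y - 8)[s] < 1))).
Check whether (2*c <= -5 ==> t < 13) && ((3*c + 2*t <= 2*y - 16 ==> (2*s != store(store(tab, 0, 2*t), c + 2, -t + y - 8)[2] && store(store(tab, 0, 2*t), c + 2, -t + y - 8)[2] + s == 11)) ==> (store(store(tab, 0, 2*t), c + 2, -t + y - 8)[c + 2] < 2*store(store(tab, 0, 2*t), c + 2, -t + y - 8)[s + 2] + 8 || (2*s > -4 ==> store(store(tab, 0, 2*t), c + 2, -t + y - 8)[s] < 1))) implies it.
Every state satisfying the precondition satisfies the weakest precondition: the implication holds.
Answer: valid


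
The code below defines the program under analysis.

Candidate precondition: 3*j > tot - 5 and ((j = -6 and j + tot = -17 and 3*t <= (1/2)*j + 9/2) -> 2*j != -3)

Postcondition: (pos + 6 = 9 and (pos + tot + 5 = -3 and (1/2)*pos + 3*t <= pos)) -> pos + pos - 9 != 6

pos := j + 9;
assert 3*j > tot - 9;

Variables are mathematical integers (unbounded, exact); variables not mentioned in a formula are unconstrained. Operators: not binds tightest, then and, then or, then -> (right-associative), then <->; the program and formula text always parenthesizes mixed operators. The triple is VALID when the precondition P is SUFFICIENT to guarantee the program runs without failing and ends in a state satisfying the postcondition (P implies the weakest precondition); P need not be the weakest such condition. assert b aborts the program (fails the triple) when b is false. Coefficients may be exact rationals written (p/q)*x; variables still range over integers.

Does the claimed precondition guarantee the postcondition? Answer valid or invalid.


Working backward. After the program, the postcondition (pos + 6 = 9 and (pos + tot + 5 = -3 and (1/2)*pos + 3*t <= pos)) -> pos + pos - 9 != 6 must hold; in canonical form it is (pos = 3 and pos + tot = -8 and 3*t <= (1/2)*pos) -> 2*pos != 15.
Before assert 3*j > tot - 9: 3*j > tot - 9 and ((pos = 3 and pos + tot = -8 and 3*t <= (1/2)*pos) -> 2*pos != 15)
Before pos := j + 9: 3*j > tot - 9 and ((j = -6 and j + tot = -17 and 3*t <= (1/2)*j + 9/2) -> 2*j != -3)
The weakest precondition is 3*j > tot - 9 and ((j = -6 and j + tot = -17 and 3*t <= (1/2)*j + 9/2) -> 2*j != -3).
Check whether 3*j > tot - 5 and ((j = -6 and j + tot = -17 and 3*t <= (1/2)*j + 9/2) -> 2*j != -3) implies it.
Every state satisfying the precondition satisfies the weakest precondition: the implication holds.
Answer: valid


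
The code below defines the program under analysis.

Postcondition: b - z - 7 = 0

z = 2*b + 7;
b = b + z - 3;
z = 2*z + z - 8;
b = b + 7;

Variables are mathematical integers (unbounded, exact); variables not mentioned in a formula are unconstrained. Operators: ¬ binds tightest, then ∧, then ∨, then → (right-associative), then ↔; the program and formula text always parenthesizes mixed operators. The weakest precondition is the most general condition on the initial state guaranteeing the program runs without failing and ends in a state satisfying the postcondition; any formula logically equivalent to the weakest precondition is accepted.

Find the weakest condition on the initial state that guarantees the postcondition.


Working backward. After the program, the postcondition b - z - 7 = 0 must hold; in canonical form it is b = z + 7.
Before b := b + 7: b = z
Before z := 2*z + z - 8: b = 3*z - 8
Before b := b + z - 3: b = 2*z - 5
Before z := 2*b + 7: 3*b = -9
Answer: WP = 3*b = -9


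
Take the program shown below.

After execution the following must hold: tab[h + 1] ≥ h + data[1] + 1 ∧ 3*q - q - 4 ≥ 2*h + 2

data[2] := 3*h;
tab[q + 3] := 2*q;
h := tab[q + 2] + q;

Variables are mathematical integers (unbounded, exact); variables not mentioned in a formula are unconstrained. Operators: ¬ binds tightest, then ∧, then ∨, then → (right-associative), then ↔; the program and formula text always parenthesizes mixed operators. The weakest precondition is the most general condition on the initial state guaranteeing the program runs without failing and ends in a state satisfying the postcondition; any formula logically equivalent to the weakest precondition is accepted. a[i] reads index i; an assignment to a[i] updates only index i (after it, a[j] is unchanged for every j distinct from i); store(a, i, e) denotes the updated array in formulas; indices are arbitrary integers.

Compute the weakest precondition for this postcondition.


Working backward. After the program, the postcondition tab[h + 1] ≥ h + data[1] + 1 ∧ 3*q - q - 4 ≥ 2*h + 2 must hold; in canonical form it is tab[h + 1] ≥ data[1] + h + 1 ∧ 2*q ≥ 2*h + 6.
Before h := tab[q + 2] + q: tab[tab[q + 2] + q + 1] ≥ data[1] + tab[q + 2] + q + 1 ∧ 2*tab[q + 2] ≤ -6
Before tab[q + 3] := 2*q: store(tab, q + 3, 2*q)[store(tab, q + 3, 2*q)[q + 2] + q + 1] ≥ data[1] + store(tab, q + 3, 2*q)[q + 2] + q + 1 ∧ 2*store(tab, q + 3, 2*q)[q + 2] ≤ -6
Before data[2] := 3*h: store(tab, q + 3, 2*q)[store(tab, q + 3, 2*q)[q + 2] + q + 1] ≥ data[1] + store(tab, q + 3, 2*q)[q + 2] + q + 1 ∧ 2*store(tab, q + 3, 2*q)[q + 2] ≤ -6
Answer: WP = store(tab, q + 3, 2*q)[store(tab, q + 3, 2*q)[q + 2] + q + 1] ≥ data[1] + store(tab, q + 3, 2*q)[q + 2] + q + 1 ∧ 2*store(tab, q + 3, 2*q)[q + 2] ≤ -6


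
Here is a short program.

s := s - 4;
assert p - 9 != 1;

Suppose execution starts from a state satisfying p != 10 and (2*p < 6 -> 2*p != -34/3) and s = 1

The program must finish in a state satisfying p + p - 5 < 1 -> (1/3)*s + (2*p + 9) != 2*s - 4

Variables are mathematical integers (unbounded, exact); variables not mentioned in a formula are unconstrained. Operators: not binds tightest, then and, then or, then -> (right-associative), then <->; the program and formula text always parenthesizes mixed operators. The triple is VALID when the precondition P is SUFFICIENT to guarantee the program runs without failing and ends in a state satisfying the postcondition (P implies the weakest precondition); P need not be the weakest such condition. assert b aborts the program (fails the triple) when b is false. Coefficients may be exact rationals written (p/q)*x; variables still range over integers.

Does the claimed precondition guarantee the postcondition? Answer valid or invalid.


Working backward. After the program, the postcondition p + p - 5 < 1 -> (1/3)*s + (2*p + 9) != 2*s - 4 must hold; in canonical form it is 2*p < 6 -> 2*p != (5/3)*s - 13.
Before assert p - 9 != 1: p != 10 and (2*p < 6 -> 2*p != (5/3)*s - 13)
Before s := s - 4: p != 10 and (2*p < 6 -> 2*p != (5/3)*s - 59/3)
The weakest precondition is p != 10 and (2*p < 6 -> 2*p != (5/3)*s - 59/3).
Check whether p != 10 and (2*p < 6 -> 2*p != -34/3) and s = 1 implies it.
Countermodel: at the initial state p = -9, s = 1, the precondition holds but the weakest precondition fails.
Answer: invalid


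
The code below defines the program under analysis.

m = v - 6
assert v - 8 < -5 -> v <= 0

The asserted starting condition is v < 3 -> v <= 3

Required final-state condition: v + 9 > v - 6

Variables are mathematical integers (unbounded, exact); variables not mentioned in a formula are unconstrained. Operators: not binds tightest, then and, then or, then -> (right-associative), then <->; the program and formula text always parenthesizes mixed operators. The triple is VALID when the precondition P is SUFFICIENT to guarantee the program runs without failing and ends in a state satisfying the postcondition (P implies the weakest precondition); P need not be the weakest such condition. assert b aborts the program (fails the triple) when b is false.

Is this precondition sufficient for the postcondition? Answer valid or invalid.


Working backward. After the program, the postcondition v + 9 > v - 6 must hold; in canonical form it is true.
Before assert v - 8 < -5 -> v <= 0: v < 3 -> v <= 0
Before m := v - 6: v < 3 -> v <= 0
The weakest precondition is v < 3 -> v <= 0.
Check whether v < 3 -> v <= 3 implies it.
Countermodel: at the initial state v = 1, the precondition holds but the weakest precondition fails.
Answer: invalid


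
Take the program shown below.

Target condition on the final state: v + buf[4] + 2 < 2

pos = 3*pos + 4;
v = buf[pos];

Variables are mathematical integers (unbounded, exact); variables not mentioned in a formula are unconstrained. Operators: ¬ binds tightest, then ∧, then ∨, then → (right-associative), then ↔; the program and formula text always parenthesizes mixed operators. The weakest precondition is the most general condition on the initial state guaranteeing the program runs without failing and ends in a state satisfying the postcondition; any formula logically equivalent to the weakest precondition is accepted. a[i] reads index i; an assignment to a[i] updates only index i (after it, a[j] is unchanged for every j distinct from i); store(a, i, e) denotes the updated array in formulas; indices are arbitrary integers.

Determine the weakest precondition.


Working backward. After the program, the postcondition v + buf[4] + 2 < 2 must hold; in canonical form it is buf[4] + v < 0.
Before v := buf[pos]: buf[4] + buf[pos] < 0
Before pos := 3*pos + 4: buf[3*pos + 4] + buf[4] < 0
Answer: WP = buf[3*pos + 4] + buf[4] < 0


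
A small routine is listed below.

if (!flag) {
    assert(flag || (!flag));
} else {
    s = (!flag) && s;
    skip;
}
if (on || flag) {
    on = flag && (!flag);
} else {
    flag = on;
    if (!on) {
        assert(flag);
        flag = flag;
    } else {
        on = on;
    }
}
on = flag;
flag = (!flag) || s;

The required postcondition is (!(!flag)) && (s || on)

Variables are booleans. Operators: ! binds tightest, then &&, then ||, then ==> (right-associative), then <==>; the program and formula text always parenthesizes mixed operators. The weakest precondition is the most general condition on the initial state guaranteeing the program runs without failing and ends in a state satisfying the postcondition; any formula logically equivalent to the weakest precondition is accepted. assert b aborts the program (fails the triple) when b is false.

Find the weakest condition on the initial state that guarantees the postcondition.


Working backward. After the program, the postcondition (!(!flag)) && (s || on) must hold; in canonical form it is flag && (s || on).
Before flag := (!flag) || s: ((!flag) || s) && (s || on)
Before on := flag: ((!flag) || s) && (s || flag)
Then branch requires ((!flag) || s) && (s || flag); else branch requires ((!on) ==> (on && ((!on) || s) && (s || on))) && (on ==> (((!on) || s) && (s || on))).
Before the if: ((on || flag) ==> (((!flag) || s) && (s || flag))) && ((!(on || flag)) ==> (((!on) ==> (on && ((!on) || s) && (s || on))) && (on ==> (((!on) || s) && (s || on)))))
Then branch requires ((on || flag) ==> (((!flag) || s) && (s || flag))) && ((!(on || flag)) ==> (((!on) ==> (on && ((!on) || s) && (s || on))) && (on ==> (((!on) || s) && (s || on))))); else branch requires ((on || flag) ==> (((!flag) || ((!flag) && s)) && (((!flag) && s) || flag))) && ((!(on || flag)) ==> (((!on) ==> (on && ((!on) || ((!flag) && s)) && (((!flag) && s) || on))) && (on ==> (((!on) || ((!flag) && s)) && (((!flag) && s) || on))))).
Before the if: ((!flag) ==> (((on || flag) ==> (((!flag) || s) && (s || flag))) && ((!(on || flag)) ==> (((!on) ==> (on && ((!on) || s) && (s || on))) && (on ==> (((!on) || s) && (s || on))))))) && (flag ==> (((on || flag) ==> (((!flag) || ((!flag) && s)) && (((!flag) && s) || flag))) && ((!(on || flag)) ==> (((!on) ==> (on && ((!on) || ((!flag) && s)) && (((!flag) && s) || on))) && (on ==> (((!on) || ((!flag) && s)) && (((!flag) && s) || on)))))))
Answer: WP = ((!flag) ==> (((on || flag) ==> (((!flag) || s) && (s || flag))) && ((!(on || flag)) ==> (((!on) ==> (on && ((!on) || s) && (s || on))) && (on ==> (((!on) || s) && (s || on))))))) && (flag ==> (((on || flag) ==> (((!flag) || ((!flag) && s)) && (((!flag) && s) || flag))) && ((!(on || flag)) ==> (((!on) ==> (on && ((!on) || ((!flag) && s)) && (((!flag) && s) || on))) && (on ==> (((!on) || ((!flag) && s)) && (((!flag) && s) || on)))))))


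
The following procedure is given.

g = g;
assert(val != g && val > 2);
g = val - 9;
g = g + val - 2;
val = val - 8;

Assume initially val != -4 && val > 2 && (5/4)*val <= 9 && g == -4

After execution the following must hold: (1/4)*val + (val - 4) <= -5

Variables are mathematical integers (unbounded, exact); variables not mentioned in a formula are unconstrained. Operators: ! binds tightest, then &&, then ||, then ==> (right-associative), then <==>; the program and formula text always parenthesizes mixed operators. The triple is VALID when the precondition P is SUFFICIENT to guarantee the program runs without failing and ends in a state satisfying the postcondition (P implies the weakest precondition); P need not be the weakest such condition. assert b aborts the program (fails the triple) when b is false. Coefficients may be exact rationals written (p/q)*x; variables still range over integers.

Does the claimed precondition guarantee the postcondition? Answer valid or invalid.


Working backward. After the program, the postcondition (1/4)*val + (val - 4) <= -5 must hold; in canonical form it is (5/4)*val <= -1.
Before val := val - 8: (5/4)*val <= 9
Before g := g + val - 2: (5/4)*val <= 9
Before g := val - 9: (5/4)*val <= 9
Before assert val != g && val > 2: val != g && val > 2 && (5/4)*val <= 9
Before g := g: val != g && val > 2 && (5/4)*val <= 9
The weakest precondition is val != g && val > 2 && (5/4)*val <= 9.
Check whether val != -4 && val > 2 && (5/4)*val <= 9 && g == -4 implies it.
Every state satisfying the precondition satisfies the weakest precondition: the implication holds.
Answer: valid


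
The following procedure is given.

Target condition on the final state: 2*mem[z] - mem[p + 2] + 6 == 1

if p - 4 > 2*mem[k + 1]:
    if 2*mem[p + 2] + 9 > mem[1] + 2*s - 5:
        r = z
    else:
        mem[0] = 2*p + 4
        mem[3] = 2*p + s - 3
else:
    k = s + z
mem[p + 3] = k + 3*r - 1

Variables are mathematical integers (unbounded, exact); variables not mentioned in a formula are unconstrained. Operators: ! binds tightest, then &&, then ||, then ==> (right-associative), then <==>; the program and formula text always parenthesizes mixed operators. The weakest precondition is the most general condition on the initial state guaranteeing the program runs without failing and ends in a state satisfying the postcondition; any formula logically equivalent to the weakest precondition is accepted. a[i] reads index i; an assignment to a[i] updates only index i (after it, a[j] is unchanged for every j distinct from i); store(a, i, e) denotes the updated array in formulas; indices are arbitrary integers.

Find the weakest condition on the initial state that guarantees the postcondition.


Working backward. After the program, the postcondition 2*mem[z] - mem[p + 2] + 6 == 1 must hold; in canonical form it is 2*mem[z] == mem[p + 2] - 5.
Before mem[p + 3] := k + 3*r - 1: 2*store(mem, p + 3, k + 3*r - 1)[z] == store(mem, p + 3, k + 3*r - 1)[p + 2] - 5
Then branch requires (2*mem[p + 2] > mem[1] + 2*s - 14 ==> 2*store(mem, p + 3, k + 3*z - 1)[z] == store(mem, p + 3, k + 3*z - 1)[p + 2] - 5) && ((!(2*mem[p + 2] > mem[1] + 2*s - 14)) ==> 2*store(store(store(mem, 0, 2*p + 4), 3, 2*p + s - 3), p + 3, k + 3*r - 1)[z] == store(store(store(mem, 0, 2*p + 4), 3, 2*p + s - 3), p + 3, k + 3*r - 1)[p + 2] - 5); else branch requires 2*store(mem, p + 3, 3*r + s + z - 1)[z] == store(mem, p + 3, 3*r + s + z - 1)[p + 2] - 5.
Before the if: (p > 2*mem[k + 1] + 4 ==> ((2*mem[p + 2] > mem[1] + 2*s - 14 ==> 2*store(mem, p + 3, k + 3*z - 1)[z] == store(mem, p + 3, k + 3*z - 1)[p + 2] - 5) && ((!(2*mem[p + 2] > mem[1] + 2*s - 14)) ==> 2*store(store(store(mem, 0, 2*p + 4), 3, 2*p + s - 3), p + 3, k + 3*r - 1)[z] == store(store(store(mem, 0, 2*p + 4), 3, 2*p + s - 3), p + 3, k + 3*r - 1)[p + 2] - 5))) && ((!(p > 2*mem[k + 1] + 4)) ==> 2*store(mem, p + 3, 3*r + s + z - 1)[z] == store(mem, p + 3, 3*r + s + z - 1)[p + 2] - 5)
Answer: WP = (p > 2*mem[k + 1] + 4 ==> ((2*mem[p + 2] > mem[1] + 2*s - 14 ==> 2*store(mem, p + 3, k + 3*z - 1)[z] == store(mem, p + 3, k + 3*z - 1)[p + 2] - 5) && ((!(2*mem[p + 2] > mem[1] + 2*s - 14)) ==> 2*store(store(store(mem, 0, 2*p + 4), 3, 2*p + s - 3), p + 3, k + 3*r - 1)[z] == store(store(store(mem, 0, 2*p + 4), 3, 2*p + s - 3), p + 3, k + 3*r - 1)[p + 2] - 5))) && ((!(p > 2*mem[k + 1] + 4)) ==> 2*store(mem, p + 3, 3*r + s + z - 1)[z] == store(mem, p + 3, 3*r + s + z - 1)[p + 2] - 5)


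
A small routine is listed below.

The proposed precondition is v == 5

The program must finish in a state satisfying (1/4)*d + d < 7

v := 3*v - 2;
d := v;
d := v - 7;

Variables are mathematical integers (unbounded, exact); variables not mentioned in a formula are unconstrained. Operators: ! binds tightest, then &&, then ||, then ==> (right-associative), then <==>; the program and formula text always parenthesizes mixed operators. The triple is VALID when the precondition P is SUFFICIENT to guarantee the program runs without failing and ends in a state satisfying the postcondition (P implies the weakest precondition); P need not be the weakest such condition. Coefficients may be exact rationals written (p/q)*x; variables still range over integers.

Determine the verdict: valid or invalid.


Working backward. After the program, the postcondition (1/4)*d + d < 7 must hold; in canonical form it is (5/4)*d < 7.
Before d := v - 7: (5/4)*v < 63/4
Before d := v: (5/4)*v < 63/4
Before v := 3*v - 2: (15/4)*v < 73/4
The weakest precondition is (15/4)*v < 73/4.
Check whether v == 5 implies it.
Countermodel: at the initial state v = 5, the precondition holds but the weakest precondition fails.
Answer: invalid


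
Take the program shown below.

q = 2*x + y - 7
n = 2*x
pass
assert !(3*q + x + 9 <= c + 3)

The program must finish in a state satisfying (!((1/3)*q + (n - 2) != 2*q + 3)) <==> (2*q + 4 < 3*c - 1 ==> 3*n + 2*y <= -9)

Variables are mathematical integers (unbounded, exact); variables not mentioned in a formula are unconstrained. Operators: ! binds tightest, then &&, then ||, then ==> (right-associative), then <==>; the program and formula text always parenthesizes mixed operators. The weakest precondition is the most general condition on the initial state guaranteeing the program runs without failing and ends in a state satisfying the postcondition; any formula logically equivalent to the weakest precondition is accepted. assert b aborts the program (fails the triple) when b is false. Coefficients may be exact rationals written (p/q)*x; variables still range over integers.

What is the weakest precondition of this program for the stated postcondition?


Working backward. After the program, the postcondition (!((1/3)*q + (n - 2) != 2*q + 3)) <==> (2*q + 4 < 3*c - 1 ==> 3*n + 2*y <= -9) must hold; in canonical form it is (!(n != (5/3)*q + 5)) <==> (2*q < 3*c - 5 ==> 3*n + 2*y <= -9).
Before assert !(3*q + x + 9 <= c + 3): (!(3*q + x <= c - 6)) && ((!(n != (5/3)*q + 5)) <==> (2*q < 3*c - 5 ==> 3*n + 2*y <= -9))
Before skip: (!(3*q + x <= c - 6)) && ((!(n != (5/3)*q + 5)) <==> (2*q < 3*c - 5 ==> 3*n + 2*y <= -9))
Before n := 2*x: (!(3*q + x <= c - 6)) && ((!(2*x != (5/3)*q + 5)) <==> (2*q < 3*c - 5 ==> 6*x + 2*y <= -9))
Before q := 2*x + y - 7: (!(7*x + 3*y <= c + 15)) && ((!((4/3)*x + (5/3)*y != 20/3)) <==> (4*x + 2*y < 3*c + 9 ==> 6*x + 2*y <= -9))
Answer: WP = (!(7*x + 3*y <= c + 15)) && ((!((4/3)*x + (5/3)*y != 20/3)) <==> (4*x + 2*y < 3*c + 9 ==> 6*x + 2*y <= -9))


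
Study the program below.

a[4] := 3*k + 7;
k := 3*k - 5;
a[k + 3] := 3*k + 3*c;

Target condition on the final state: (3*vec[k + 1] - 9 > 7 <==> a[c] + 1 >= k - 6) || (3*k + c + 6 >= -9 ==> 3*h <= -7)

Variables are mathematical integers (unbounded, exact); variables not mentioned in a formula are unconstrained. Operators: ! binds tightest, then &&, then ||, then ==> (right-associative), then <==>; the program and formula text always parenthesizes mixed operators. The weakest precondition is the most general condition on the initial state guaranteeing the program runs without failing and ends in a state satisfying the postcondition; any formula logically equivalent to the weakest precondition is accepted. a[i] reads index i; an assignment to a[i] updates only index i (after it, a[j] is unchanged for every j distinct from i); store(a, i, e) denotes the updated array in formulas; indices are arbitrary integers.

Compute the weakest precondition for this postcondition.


Working backward. After the program, the postcondition (3*vec[k + 1] - 9 > 7 <==> a[c] + 1 >= k - 6) || (3*k + c + 6 >= -9 ==> 3*h <= -7) must hold; in canonical form it is (3*vec[k + 1] > 16 <==> a[c] >= k - 7) || (c + 3*k >= -15 ==> 3*h <= -7).
Before a[k + 3] := 3*k + 3*c: (3*vec[k + 1] > 16 <==> store(a, k + 3, 3*c + 3*k)[c] >= k - 7) || (c + 3*k >= -15 ==> 3*h <= -7)
Before k := 3*k - 5: (3*vec[3*k - 4] > 16 <==> store(a, 3*k - 2, 3*c + 9*k - 15)[c] >= 3*k - 12) || (c + 9*k >= 0 ==> 3*h <= -7)
Before a[4] := 3*k + 7: (3*vec[3*k - 4] > 16 <==> store(store(a, 4, 3*k + 7), 3*k - 2, 3*c + 9*k - 15)[c] >= 3*k - 12) || (c + 9*k >= 0 ==> 3*h <= -7)
Answer: WP = (3*vec[3*k - 4] > 16 <==> store(store(a, 4, 3*k + 7), 3*k - 2, 3*c + 9*k - 15)[c] >= 3*k - 12) || (c + 9*k >= 0 ==> 3*h <= -7)


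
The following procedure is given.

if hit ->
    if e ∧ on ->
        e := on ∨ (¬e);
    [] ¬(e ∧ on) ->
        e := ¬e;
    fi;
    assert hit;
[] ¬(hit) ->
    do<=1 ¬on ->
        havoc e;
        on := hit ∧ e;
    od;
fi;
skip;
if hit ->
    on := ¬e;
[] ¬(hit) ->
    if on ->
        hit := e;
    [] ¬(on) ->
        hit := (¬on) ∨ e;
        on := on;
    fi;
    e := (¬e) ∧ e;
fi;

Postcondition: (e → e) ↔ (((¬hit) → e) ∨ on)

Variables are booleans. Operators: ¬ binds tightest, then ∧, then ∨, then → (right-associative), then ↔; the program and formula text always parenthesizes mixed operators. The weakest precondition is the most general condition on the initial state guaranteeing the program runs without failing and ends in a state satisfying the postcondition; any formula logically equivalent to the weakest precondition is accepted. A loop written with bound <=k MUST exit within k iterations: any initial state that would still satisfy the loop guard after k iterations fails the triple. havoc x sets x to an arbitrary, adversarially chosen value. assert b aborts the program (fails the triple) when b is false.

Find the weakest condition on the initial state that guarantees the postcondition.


Working backward. After the program, the postcondition (e → e) ↔ (((¬hit) → e) ∨ on) must hold; in canonical form it is ((¬hit) → e) ∨ on.
Then branch requires ((¬hit) → e) ∨ (¬e); else branch requires on → (e ∨ on).
Before the if: (hit → (((¬hit) → e) ∨ (¬e))) ∧ ((¬hit) → (on → (e ∨ on)))
Before skip: (hit → (((¬hit) → e) ∨ (¬e))) ∧ ((¬hit) → (on → (e ∨ on)))
Then branch requires ((e ∧ on) → (hit ∧ (hit → (((¬hit) → (on ∨ (¬e))) ∨ (¬(on ∨ (¬e))))) ∧ ((¬hit) → (on → (on ∨ (¬e)))))) ∧ ((¬(e ∧ on)) → (hit ∧ (hit → (((¬hit) → (¬e)) ∨ e)) ∧ ((¬hit) → (on → ((¬e) ∨ on))))); else branch requires on ∧ (on → ((hit → (((¬hit) → e) ∨ (¬e))) ∧ ((¬hit) → (on → (e ∨ on))))).
Before the if: (hit → (((e ∧ on) → (hit ∧ (hit → (((¬hit) → (on ∨ (¬e))) ∨ (¬(on ∨ (¬e))))) ∧ ((¬hit) → (on → (on ∨ (¬e)))))) ∧ ((¬(e ∧ on)) → (hit ∧ (hit → (((¬hit) → (¬e)) ∨ e)) ∧ ((¬hit) → (on → ((¬e) ∨ on))))))) ∧ ((¬hit) → (on ∧ (on → ((hit → (((¬hit) → e) ∨ (¬e))) ∧ ((¬hit) → (on → (e ∨ on)))))))
Answer: WP = (hit → (((e ∧ on) → (hit ∧ (hit → (((¬hit) → (on ∨ (¬e))) ∨ (¬(on ∨ (¬e))))) ∧ ((¬hit) → (on → (on ∨ (¬e)))))) ∧ ((¬(e ∧ on)) → (hit ∧ (hit → (((¬hit) → (¬e)) ∨ e)) ∧ ((¬hit) → (on → ((¬e) ∨ on))))))) ∧ ((¬hit) → (on ∧ (on → ((hit → (((¬hit) → e) ∨ (¬e))) ∧ ((¬hit) → (on → (e ∨ on)))))))


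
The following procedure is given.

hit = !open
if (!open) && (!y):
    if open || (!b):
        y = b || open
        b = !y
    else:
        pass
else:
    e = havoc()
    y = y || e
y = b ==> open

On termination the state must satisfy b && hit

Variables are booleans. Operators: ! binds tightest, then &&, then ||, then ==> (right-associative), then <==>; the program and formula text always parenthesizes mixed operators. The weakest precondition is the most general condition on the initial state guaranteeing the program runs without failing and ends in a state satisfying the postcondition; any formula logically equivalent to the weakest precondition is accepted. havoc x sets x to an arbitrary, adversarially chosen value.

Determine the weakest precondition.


Working backward. After the program, b && hit must hold.
Before y := b ==> open: b && hit
Then branch requires ((open || (!b)) ==> ((!(b || open)) && hit)) && ((!(open || (!b))) ==> (b && hit)); else branch requires b && hit.
Before the if: (((!open) && (!y)) ==> (((open || (!b)) ==> ((!(b || open)) && hit)) && ((!(open || (!b))) ==> (b && hit)))) && ((!((!open) && (!y))) ==> (b && hit))
Before hit := !open: (((!open) && (!y)) ==> (((open || (!b)) ==> ((!(b || open)) && (!open))) && ((!(open || (!b))) ==> (b && (!open))))) && ((!((!open) && (!y))) ==> (b && (!open)))
Answer: WP = (((!open) && (!y)) ==> (((open || (!b)) ==> ((!(b || open)) && (!open))) && ((!(open || (!b))) ==> (b && (!open))))) && ((!((!open) && (!y))) ==> (b && (!open)))


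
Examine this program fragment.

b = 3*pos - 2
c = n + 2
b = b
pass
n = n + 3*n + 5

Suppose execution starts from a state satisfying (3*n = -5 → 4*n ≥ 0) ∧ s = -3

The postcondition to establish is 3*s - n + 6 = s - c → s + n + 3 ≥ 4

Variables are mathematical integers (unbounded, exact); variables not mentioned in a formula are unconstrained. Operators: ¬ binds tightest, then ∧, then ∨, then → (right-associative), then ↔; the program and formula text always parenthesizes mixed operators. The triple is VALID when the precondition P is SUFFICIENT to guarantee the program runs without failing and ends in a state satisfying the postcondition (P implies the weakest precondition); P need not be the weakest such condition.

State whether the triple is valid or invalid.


Working backward. After the program, the postcondition 3*s - n + 6 = s - c → s + n + 3 ≥ 4 must hold; in canonical form it is c + 2*s = n - 6 → n + s ≥ 1.
Before n := n + 3*n + 5: c + 2*s = 4*n - 1 → 4*n + s ≥ -4
Before skip: c + 2*s = 4*n - 1 → 4*n + s ≥ -4
Before b := b: c + 2*s = 4*n - 1 → 4*n + s ≥ -4
Before c := n + 2: 2*s = 3*n - 3 → 4*n + s ≥ -4
Before b := 3*pos - 2: 2*s = 3*n - 3 → 4*n + s ≥ -4
The weakest precondition is 2*s = 3*n - 3 → 4*n + s ≥ -4.
Check whether (3*n = -5 → 4*n ≥ 0) ∧ s = -3 implies it.
Countermodel: at the initial state n = -1, s = -3, the precondition holds but the weakest precondition fails.
Answer: invalid


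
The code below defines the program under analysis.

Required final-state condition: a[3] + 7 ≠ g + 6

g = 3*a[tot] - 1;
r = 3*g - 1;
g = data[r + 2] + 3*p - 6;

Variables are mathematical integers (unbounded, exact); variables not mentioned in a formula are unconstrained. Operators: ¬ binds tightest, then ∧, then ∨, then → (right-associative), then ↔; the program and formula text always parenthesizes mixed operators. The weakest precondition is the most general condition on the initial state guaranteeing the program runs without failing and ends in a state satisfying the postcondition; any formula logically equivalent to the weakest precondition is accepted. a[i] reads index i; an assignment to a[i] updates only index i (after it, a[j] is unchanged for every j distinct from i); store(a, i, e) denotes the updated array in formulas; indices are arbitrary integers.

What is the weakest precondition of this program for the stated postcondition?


Working backward. After the program, the postcondition a[3] + 7 ≠ g + 6 must hold; in canonical form it is a[3] ≠ g - 1.
Before g := data[r + 2] + 3*p - 6: a[3] ≠ data[r + 2] + 3*p - 7
Before r := 3*g - 1: a[3] ≠ data[3*g + 1] + 3*p - 7
Before g := 3*a[tot] - 1: a[3] ≠ data[9*a[tot] - 2] + 3*p - 7
Answer: WP = a[3] ≠ data[9*a[tot] - 2] + 3*p - 7


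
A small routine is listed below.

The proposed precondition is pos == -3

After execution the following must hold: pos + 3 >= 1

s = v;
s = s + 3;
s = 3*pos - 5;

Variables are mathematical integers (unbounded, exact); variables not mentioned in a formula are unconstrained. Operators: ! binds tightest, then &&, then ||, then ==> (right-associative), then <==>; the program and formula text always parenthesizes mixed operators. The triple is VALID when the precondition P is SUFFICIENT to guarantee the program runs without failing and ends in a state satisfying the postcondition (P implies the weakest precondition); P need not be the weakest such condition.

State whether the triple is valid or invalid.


Working backward. After the program, the postcondition pos + 3 >= 1 must hold; in canonical form it is pos >= -2.
Before s := 3*pos - 5: pos >= -2
Before s := s + 3: pos >= -2
Before s := v: pos >= -2
The weakest precondition is pos >= -2.
Check whether pos == -3 implies it.
Countermodel: at the initial state pos = -3, the precondition holds but the weakest precondition fails.
Answer: invalid
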